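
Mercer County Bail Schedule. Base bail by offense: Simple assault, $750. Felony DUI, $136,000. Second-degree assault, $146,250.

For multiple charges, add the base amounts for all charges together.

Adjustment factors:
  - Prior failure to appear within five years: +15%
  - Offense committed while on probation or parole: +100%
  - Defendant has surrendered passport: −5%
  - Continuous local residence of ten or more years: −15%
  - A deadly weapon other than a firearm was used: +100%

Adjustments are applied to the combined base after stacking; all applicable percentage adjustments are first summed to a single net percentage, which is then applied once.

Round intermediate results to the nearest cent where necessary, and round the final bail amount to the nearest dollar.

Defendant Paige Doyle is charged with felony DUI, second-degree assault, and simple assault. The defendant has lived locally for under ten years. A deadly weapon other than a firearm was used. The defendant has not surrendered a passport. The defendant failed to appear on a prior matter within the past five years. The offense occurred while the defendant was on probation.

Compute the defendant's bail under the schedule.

$891,450

Base amounts from the schedule: felony DUI $136,000; second-degree assault $146,250; simple assault $750.
Stacking rule: sum of all bases. $136,000 + $146,250 + $750 = $283,000.
Net percentage adjustment: +15% +100% +100% = +215%. $283,000 × 3.15 = $891,450.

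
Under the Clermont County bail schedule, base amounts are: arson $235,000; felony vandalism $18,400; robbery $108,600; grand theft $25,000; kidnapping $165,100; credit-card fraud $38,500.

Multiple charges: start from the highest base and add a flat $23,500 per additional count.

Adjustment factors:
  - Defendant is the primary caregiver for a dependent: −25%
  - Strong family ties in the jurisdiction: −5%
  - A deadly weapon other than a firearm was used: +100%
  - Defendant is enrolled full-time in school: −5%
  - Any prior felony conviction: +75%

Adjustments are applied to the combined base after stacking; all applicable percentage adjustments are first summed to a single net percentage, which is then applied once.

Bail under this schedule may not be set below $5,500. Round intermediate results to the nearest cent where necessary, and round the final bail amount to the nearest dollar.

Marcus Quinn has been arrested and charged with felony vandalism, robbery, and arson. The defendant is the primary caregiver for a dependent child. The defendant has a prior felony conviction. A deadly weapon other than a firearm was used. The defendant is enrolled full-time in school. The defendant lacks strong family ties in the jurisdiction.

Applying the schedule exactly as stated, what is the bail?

$690,900

Base amounts from the schedule: felony vandalism $18,400; robbery $108,600; arson $235,000.
Stacking rule: highest base plus $23,500 per additional charge. Highest is arson at $235,000; 2 additional charges → +$47,000. Combined base = $282,000.
Net percentage adjustment: −25% +100% −5% +75% = +145%. $282,000 × 2.45 = $690,900.
$690,900 is at or above the $5,500 minimum.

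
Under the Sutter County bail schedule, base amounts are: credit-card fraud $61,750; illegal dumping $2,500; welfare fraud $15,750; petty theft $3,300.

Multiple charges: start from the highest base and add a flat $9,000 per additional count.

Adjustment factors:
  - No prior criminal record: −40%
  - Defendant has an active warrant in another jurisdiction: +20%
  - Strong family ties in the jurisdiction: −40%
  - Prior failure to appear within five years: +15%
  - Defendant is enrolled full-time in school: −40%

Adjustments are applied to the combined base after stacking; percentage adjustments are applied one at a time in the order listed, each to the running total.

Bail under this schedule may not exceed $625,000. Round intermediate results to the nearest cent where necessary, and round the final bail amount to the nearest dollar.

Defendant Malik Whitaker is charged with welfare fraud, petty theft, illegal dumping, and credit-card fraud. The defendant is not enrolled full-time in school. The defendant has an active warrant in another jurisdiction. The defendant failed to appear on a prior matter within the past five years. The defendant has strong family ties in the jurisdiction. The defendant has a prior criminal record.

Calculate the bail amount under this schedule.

Base amounts from the schedule: welfare fraud $15,750; petty theft $3,300; illegal dumping $2,500; credit-card fraud $61,750.
Stacking rule: highest base plus $9,000 per additional charge. Highest is credit-card fraud at $61,750; 3 additional charges → +$27,000. Combined base = $88,750.
Defendant has an active warrant in another jurisdiction (+20%): $88,750 × 1.2 = $106,500.
Strong family ties in the jurisdiction (−40%): $106,500 × 0.6 = $63,900.
Prior failure to appear within five years (+15%): $63,900 × 1.15 = $73,485.
$73,485 is within the $625,000 maximum.

$73,485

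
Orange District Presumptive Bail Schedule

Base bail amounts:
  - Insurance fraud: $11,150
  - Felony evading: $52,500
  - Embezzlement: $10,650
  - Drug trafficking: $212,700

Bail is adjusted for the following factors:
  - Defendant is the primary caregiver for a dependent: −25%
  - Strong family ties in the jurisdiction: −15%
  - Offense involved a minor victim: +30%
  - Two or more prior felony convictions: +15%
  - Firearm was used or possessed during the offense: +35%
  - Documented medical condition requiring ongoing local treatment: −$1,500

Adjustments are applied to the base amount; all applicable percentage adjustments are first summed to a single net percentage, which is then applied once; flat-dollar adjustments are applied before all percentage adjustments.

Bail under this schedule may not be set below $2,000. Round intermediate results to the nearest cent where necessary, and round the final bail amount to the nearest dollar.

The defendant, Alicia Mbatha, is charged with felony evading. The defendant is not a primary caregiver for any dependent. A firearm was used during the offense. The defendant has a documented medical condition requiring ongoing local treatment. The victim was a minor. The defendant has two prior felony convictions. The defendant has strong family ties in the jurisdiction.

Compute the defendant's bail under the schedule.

$84,150

Base amounts from the schedule: felony evading $52,500.
Single charge. Combined base = $52,500.
Documented medical condition requiring ongoing local treatment (−$1,500 flat): $52,500 − $1,500 = $51,000.
Net percentage adjustment: −15% +30% +15% +35% = +65%. $51,000 × 1.65 = $84,150.
$84,150 is at or above the $2,000 minimum.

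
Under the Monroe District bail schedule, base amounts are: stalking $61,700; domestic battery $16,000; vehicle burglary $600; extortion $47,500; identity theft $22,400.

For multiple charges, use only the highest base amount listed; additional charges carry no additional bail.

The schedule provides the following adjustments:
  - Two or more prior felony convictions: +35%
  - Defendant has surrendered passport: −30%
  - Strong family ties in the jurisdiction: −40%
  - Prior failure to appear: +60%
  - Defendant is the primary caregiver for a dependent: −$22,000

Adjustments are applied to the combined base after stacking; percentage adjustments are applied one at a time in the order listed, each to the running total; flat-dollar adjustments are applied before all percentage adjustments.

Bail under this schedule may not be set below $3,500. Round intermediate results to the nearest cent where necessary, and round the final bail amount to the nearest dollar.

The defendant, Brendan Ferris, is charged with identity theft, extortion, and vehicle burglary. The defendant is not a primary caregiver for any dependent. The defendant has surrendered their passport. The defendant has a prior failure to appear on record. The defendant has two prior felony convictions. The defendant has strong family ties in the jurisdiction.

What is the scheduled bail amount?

Base amounts from the schedule: identity theft $22,400; extortion $47,500; vehicle burglary $600.
Stacking rule: use the highest base only. Highest is extortion at $47,500. Combined base = $47,500.
Two or more prior felony convictions (+35%): $47,500 × 1.35 = $64,125.
Defendant has surrendered passport (−30%): $64,125 × 0.7 = $44,887.50.
Strong family ties in the jurisdiction (−40%): $44,887.50 × 0.6 = $26,932.50.
Prior failure to appear (+60%): $26,932.50 × 1.6 = $43,092.
$43,092 is at or above the $3,500 minimum.

$43,092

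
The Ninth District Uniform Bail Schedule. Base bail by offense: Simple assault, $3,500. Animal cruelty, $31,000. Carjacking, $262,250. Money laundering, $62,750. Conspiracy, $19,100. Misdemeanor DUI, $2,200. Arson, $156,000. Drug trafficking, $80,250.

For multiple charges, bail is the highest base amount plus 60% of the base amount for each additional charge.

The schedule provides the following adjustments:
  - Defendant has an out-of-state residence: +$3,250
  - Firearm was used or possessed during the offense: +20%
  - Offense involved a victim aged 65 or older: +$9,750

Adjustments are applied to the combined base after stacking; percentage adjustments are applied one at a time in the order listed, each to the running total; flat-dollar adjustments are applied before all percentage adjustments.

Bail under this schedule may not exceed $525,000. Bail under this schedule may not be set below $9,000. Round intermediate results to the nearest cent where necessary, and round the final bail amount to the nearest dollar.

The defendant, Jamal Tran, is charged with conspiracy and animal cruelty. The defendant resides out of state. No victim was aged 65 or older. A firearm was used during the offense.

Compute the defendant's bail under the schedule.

Base amounts from the schedule: conspiracy $19,100; animal cruelty $31,000.
Stacking rule: highest base plus 60% of each additional charge. Highest is animal cruelty at $31,000. Additional: $19,100 × 60% = $11,460. Combined base = $31,000 + $11,460 = $42,460.
Defendant has an out-of-state residence (+$3,250 flat): $42,460 + $3,250 = $45,710.
Firearm was used or possessed during the offense (+20%): $45,710 × 1.2 = $54,852.
$54,852 is within the $525,000 maximum.
$54,852 is at or above the $9,000 minimum.

$54,852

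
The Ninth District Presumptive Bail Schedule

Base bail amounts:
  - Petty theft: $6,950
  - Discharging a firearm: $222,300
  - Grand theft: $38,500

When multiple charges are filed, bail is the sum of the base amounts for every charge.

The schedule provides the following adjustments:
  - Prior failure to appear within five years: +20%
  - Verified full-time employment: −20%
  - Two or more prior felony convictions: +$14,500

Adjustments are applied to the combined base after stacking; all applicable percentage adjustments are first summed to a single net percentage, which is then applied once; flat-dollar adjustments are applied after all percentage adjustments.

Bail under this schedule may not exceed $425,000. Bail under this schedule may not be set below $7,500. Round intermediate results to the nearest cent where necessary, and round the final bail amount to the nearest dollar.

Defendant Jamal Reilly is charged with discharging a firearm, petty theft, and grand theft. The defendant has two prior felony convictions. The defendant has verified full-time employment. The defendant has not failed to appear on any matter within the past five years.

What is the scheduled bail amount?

Base amounts from the schedule: discharging a firearm $222,300; petty theft $6,950; grand theft $38,500.
Stacking rule: sum of all bases. $222,300 + $6,950 + $38,500 = $267,750.
Verified full-time employment (−20%): $267,750 × 0.8 = $214,200.
Two or more prior felony convictions (+$14,500 flat): $214,200 + $14,500 = $228,700.
$228,700 is within the $425,000 maximum.
$228,700 is at or above the $7,500 minimum.

$228,700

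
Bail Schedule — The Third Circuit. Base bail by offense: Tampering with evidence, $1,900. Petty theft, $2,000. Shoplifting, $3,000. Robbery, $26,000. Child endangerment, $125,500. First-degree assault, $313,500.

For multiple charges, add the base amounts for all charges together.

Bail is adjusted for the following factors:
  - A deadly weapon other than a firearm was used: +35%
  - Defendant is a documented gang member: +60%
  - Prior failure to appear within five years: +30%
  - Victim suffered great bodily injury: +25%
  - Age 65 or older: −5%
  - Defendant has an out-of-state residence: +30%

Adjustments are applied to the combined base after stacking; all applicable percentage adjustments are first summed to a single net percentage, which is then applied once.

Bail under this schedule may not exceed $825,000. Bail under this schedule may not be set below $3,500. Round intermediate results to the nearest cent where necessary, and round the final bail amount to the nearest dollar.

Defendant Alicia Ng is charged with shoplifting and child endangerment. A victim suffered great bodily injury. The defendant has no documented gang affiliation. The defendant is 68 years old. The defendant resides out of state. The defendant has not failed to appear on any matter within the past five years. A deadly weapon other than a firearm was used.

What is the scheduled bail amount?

$237,725

Base amounts from the schedule: shoplifting $3,000; child endangerment $125,500.
Stacking rule: sum of all bases. $3,000 + $125,500 = $128,500.
Net percentage adjustment: +35% +25% −5% +30% = +85%. $128,500 × 1.85 = $237,725.
$237,725 is within the $825,000 maximum.
$237,725 is at or above the $3,500 minimum.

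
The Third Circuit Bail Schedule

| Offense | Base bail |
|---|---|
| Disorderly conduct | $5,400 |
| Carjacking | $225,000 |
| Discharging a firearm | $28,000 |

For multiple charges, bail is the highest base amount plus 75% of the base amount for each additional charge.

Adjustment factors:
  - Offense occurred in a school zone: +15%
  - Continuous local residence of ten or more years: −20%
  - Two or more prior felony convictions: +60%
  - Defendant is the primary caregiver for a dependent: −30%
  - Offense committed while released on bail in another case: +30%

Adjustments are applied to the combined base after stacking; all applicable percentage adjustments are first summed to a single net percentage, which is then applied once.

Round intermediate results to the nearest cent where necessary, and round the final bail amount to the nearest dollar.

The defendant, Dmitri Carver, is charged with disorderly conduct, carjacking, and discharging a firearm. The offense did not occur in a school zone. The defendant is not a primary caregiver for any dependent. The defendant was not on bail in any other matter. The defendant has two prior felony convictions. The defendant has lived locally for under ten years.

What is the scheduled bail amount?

Base amounts from the schedule: disorderly conduct $5,400; carjacking $225,000; discharging a firearm $28,000.
Stacking rule: highest base plus 75% of each additional charge. Highest is carjacking at $225,000. Additional: $5,400 × 75% = $4,050; $28,000 × 75% = $21,000. Combined base = $225,000 + $25,050 = $250,050.
Two or more prior felony convictions (+60%): $250,050 × 1.6 = $400,080.

$400,080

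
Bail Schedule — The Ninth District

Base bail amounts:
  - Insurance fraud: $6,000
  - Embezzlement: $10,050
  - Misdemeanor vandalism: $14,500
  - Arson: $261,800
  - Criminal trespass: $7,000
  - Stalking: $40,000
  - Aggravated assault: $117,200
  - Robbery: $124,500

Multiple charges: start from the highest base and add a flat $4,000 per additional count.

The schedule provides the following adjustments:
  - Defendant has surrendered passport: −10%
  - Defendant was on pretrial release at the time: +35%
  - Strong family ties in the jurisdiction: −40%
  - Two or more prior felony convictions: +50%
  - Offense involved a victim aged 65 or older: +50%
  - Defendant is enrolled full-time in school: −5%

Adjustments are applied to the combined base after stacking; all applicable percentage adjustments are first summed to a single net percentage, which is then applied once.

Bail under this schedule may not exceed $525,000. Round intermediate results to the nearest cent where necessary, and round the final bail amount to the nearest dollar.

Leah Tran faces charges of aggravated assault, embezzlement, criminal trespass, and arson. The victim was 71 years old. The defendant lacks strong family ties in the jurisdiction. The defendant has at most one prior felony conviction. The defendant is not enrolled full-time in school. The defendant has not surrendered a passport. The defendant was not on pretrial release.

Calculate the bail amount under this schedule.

$410,700

Base amounts from the schedule: aggravated assault $117,200; embezzlement $10,050; criminal trespass $7,000; arson $261,800.
Stacking rule: highest base plus $4,000 per additional charge. Highest is arson at $261,800; 3 additional charges → +$12,000. Combined base = $273,800.
Offense involved a victim aged 65 or older (+50%): $273,800 × 1.5 = $410,700.
$410,700 is within the $525,000 maximum.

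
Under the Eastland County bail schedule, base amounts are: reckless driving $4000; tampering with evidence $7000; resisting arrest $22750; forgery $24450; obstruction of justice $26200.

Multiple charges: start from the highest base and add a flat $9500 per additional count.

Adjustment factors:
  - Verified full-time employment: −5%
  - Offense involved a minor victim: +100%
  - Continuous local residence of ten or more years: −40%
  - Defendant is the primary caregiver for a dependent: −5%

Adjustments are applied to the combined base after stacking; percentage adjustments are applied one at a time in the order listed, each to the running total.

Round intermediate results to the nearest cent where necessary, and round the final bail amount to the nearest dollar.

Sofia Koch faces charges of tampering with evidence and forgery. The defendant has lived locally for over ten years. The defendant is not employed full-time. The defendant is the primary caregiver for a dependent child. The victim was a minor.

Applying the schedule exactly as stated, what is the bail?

$38703

Base amounts from the schedule: tampering with evidence $7000; forgery $24450.
Stacking rule: highest base plus $9500 per additional charge. Highest is forgery at $24450; 1 additional charge → +$9500. Combined base = $33950.
Offense involved a minor victim (+100%): $33950 × 2 = $67900.
Continuous local residence of ten or more years (−40%): $67900 × 0.6 = $40740.
Defendant is the primary caregiver for a dependent (−5%): $40740 × 0.95 = $38703.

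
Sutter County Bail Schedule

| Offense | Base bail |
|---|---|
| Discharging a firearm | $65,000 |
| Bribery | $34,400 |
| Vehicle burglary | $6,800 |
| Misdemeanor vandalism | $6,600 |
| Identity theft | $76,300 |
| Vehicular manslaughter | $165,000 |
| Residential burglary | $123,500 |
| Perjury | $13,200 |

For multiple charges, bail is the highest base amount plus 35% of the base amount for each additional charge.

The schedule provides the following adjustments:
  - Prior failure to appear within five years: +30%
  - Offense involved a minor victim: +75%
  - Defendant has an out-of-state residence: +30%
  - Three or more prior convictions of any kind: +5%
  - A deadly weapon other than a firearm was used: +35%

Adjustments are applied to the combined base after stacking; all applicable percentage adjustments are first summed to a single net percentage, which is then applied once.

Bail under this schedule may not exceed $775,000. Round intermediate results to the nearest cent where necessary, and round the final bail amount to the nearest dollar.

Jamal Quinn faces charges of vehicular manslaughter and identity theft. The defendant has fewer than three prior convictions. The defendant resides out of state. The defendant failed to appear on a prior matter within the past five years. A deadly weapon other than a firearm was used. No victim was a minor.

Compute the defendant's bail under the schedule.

$373,825

Base amounts from the schedule: vehicular manslaughter $165,000; identity theft $76,300.
Stacking rule: highest base plus 35% of each additional charge. Highest is vehicular manslaughter at $165,000. Additional: $76,300 × 35% = $26,705. Combined base = $165,000 + $26,705 = $191,705.
Net percentage adjustment: +30% +30% +35% = +95%. $191,705 × 1.95 = $373,824.75.
$373,824.75 is within the $775,000 maximum.
Rounded to the nearest dollar: $373,825.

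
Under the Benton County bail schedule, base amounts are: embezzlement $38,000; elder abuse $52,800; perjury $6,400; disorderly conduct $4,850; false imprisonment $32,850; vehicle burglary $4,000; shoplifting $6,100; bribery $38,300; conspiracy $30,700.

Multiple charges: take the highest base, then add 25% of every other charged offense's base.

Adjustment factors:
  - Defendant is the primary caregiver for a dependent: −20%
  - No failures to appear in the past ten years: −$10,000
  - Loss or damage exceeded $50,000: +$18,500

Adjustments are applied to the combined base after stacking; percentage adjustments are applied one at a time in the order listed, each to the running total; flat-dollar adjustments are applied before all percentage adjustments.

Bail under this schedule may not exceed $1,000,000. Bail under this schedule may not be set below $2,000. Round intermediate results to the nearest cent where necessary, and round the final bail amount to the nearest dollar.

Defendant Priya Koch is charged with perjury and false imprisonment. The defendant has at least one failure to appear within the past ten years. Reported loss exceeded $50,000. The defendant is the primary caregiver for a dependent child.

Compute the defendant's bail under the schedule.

Base amounts from the schedule: perjury $6,400; false imprisonment $32,850.
Stacking rule: highest base plus 25% of each additional charge. Highest is false imprisonment at $32,850. Additional: $6,400 × 25% = $1,600. Combined base = $32,850 + $1,600 = $34,450.
Loss or damage exceeded $50,000 (+$18,500 flat): $34,450 + $18,500 = $52,950.
Defendant is the primary caregiver for a dependent (−20%): $52,950 × 0.8 = $42,360.
$42,360 is within the $1,000,000 maximum.
$42,360 is at or above the $2,000 minimum.

$42,360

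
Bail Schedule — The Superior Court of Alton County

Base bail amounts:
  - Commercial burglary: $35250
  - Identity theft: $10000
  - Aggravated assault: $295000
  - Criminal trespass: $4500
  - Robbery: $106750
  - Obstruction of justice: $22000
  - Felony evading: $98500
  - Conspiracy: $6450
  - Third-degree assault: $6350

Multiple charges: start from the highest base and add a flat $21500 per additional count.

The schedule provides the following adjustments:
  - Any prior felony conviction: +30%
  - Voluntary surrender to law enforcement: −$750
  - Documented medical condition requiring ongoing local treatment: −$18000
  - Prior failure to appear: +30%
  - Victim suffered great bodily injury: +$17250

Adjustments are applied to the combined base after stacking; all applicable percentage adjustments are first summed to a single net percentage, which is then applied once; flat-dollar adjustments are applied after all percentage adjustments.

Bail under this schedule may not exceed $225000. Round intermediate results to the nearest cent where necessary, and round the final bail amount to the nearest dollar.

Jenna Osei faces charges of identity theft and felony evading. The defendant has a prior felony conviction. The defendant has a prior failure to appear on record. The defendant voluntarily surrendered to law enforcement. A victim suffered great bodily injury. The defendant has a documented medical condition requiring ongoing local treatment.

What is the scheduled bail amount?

Base amounts from the schedule: identity theft $10000; felony evading $98500.
Stacking rule: highest base plus $21500 per additional charge. Highest is felony evading at $98500; 1 additional charge → +$21500. Combined base = $120000.
Net percentage adjustment: +30% +30% = +60%. $120000 × 1.6 = $192000.
Voluntary surrender to law enforcement (−$750 flat): $192000 − $750 = $191250.
Documented medical condition requiring ongoing local treatment (−$18000 flat): $191250 − $18000 = $173250.
Victim suffered great bodily injury (+$17250 flat): $173250 + $17250 = $190500.
$190500 is within the $225000 maximum.

$190500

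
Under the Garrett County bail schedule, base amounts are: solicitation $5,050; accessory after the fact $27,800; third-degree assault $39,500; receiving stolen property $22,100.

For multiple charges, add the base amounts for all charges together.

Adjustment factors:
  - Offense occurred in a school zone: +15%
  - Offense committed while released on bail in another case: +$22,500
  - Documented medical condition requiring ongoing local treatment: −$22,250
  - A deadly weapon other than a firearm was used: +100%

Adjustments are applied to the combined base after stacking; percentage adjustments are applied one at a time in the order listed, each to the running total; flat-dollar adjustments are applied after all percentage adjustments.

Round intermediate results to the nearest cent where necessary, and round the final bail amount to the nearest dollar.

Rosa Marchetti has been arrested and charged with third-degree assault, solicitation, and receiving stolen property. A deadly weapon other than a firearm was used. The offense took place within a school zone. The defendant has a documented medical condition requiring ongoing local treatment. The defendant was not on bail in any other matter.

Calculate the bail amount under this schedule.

Base amounts from the schedule: third-degree assault $39,500; solicitation $5,050; receiving stolen property $22,100.
Stacking rule: sum of all bases. $39,500 + $5,050 + $22,100 = $66,650.
Offense occurred in a school zone (+15%): $66,650 × 1.15 = $76,647.50.
A deadly weapon other than a firearm was used (+100%): $76,647.50 × 2 = $153,295.
Documented medical condition requiring ongoing local treatment (−$22,250 flat): $153,295 − $22,250 = $131,045.

$131,045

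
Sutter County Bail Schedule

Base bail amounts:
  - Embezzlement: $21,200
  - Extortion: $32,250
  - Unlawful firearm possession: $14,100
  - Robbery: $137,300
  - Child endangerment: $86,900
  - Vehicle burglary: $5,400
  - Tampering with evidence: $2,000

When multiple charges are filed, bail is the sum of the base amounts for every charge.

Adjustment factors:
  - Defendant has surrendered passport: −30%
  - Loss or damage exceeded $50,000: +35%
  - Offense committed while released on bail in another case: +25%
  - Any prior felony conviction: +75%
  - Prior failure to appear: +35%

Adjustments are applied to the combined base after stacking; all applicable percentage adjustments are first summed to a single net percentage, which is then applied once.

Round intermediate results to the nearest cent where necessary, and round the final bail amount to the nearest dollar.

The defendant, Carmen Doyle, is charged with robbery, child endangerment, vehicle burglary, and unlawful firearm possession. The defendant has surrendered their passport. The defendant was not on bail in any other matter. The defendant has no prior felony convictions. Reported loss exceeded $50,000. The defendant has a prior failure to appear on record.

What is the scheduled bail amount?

Base amounts from the schedule: robbery $137,300; child endangerment $86,900; vehicle burglary $5,400; unlawful firearm possession $14,100.
Stacking rule: sum of all bases. $137,300 + $86,900 + $5,400 + $14,100 = $243,700.
Net percentage adjustment: −30% +35% +35% = +40%. $243,700 × 1.4 = $341,180.

$341,180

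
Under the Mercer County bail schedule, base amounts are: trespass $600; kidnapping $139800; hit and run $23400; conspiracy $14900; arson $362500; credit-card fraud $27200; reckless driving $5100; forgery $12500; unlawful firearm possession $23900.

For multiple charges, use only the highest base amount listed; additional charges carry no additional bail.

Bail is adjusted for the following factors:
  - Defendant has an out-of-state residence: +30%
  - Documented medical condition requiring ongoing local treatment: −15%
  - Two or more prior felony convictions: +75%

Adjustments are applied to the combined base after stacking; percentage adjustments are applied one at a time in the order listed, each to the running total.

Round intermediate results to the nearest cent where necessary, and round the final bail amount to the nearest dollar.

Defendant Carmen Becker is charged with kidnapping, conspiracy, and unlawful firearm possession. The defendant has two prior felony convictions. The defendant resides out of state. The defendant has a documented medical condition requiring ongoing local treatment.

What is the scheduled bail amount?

$270338

Base amounts from the schedule: kidnapping $139800; conspiracy $14900; unlawful firearm possession $23900.
Stacking rule: use the highest base only. Highest is kidnapping at $139800. Combined base = $139800.
Defendant has an out-of-state residence (+30%): $139800 × 1.3 = $181740.
Documented medical condition requiring ongoing local treatment (−15%): $181740 × 0.85 = $154479.
Two or more prior felony convictions (+75%): $154479 × 1.75 = $270338.25.
Rounded to the nearest dollar: $270338.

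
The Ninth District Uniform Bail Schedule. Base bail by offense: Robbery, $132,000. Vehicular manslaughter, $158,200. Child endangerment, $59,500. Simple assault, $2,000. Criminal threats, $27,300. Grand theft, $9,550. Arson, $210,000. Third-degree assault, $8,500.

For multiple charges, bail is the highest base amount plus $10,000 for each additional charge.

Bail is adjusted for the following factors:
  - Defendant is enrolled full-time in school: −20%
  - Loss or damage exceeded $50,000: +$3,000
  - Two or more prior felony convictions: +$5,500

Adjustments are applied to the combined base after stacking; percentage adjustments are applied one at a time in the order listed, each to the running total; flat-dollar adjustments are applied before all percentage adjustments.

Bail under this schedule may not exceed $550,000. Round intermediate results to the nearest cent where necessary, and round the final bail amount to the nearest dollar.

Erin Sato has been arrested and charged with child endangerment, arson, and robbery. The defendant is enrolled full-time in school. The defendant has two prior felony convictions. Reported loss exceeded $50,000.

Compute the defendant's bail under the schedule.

$190,800

Base amounts from the schedule: child endangerment $59,500; arson $210,000; robbery $132,000.
Stacking rule: highest base plus $10,000 per additional charge. Highest is arson at $210,000; 2 additional charges → +$20,000. Combined base = $230,000.
Loss or damage exceeded $50,000 (+$3,000 flat): $230,000 + $3,000 = $233,000.
Two or more prior felony convictions (+$5,500 flat): $233,000 + $5,500 = $238,500.
Defendant is enrolled full-time in school (−20%): $238,500 × 0.8 = $190,800.
$190,800 is within the $550,000 maximum.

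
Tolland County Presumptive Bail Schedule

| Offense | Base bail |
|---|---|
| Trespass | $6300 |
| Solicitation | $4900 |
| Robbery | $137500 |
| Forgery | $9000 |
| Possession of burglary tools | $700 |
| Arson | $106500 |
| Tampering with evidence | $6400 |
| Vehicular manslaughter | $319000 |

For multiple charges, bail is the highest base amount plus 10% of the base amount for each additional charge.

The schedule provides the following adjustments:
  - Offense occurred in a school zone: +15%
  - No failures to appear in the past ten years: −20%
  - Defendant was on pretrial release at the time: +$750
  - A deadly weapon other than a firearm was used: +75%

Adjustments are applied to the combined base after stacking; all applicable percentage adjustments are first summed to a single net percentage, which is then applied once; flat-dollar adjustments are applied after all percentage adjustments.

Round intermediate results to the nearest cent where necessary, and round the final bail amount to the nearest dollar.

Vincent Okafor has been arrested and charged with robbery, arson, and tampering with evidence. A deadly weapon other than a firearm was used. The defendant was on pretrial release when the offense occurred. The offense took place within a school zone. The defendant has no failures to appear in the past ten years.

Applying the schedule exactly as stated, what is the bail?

$253693

Base amounts from the schedule: robbery $137500; arson $106500; tampering with evidence $6400.
Stacking rule: highest base plus 10% of each additional charge. Highest is robbery at $137500. Additional: $106500 × 10% = $10650; $6400 × 10% = $640. Combined base = $137500 + $11290 = $148790.
Net percentage adjustment: +15% −20% +75% = +70%. $148790 × 1.7 = $252943.
Defendant was on pretrial release at the time (+$750 flat): $252943 + $750 = $253693.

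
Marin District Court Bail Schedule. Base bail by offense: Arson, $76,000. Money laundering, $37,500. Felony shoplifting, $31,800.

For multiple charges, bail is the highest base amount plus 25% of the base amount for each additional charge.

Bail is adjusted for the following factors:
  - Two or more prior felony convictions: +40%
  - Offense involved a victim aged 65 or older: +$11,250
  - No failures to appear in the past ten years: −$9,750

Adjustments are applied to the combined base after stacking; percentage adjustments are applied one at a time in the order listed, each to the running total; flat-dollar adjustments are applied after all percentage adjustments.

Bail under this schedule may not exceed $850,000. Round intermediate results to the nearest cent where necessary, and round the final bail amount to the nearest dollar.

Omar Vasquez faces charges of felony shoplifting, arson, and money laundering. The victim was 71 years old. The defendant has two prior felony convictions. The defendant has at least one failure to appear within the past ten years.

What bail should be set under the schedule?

$141,905

Base amounts from the schedule: felony shoplifting $31,800; arson $76,000; money laundering $37,500.
Stacking rule: highest base plus 25% of each additional charge. Highest is arson at $76,000. Additional: $31,800 × 25% = $7,950; $37,500 × 25% = $9,375. Combined base = $76,000 + $17,325 = $93,325.
Two or more prior felony convictions (+40%): $93,325 × 1.4 = $130,655.
Offense involved a victim aged 65 or older (+$11,250 flat): $130,655 + $11,250 = $141,905.
$141,905 is within the $850,000 maximum.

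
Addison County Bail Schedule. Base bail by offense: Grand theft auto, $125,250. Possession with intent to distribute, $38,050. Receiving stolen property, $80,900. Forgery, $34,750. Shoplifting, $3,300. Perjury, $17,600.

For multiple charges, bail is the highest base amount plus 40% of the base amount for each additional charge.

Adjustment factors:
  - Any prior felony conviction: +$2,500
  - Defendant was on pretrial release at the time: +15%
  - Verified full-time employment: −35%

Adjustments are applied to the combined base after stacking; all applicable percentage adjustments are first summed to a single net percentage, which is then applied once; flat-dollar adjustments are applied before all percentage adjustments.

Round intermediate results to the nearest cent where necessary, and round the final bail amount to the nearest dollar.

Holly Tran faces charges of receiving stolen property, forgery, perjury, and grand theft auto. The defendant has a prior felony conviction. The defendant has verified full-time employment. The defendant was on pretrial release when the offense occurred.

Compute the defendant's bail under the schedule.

Base amounts from the schedule: receiving stolen property $80,900; forgery $34,750; perjury $17,600; grand theft auto $125,250.
Stacking rule: highest base plus 40% of each additional charge. Highest is grand theft auto at $125,250. Additional: $80,900 × 40% = $32,360; $34,750 × 40% = $13,900; $17,600 × 40% = $7,040. Combined base = $125,250 + $53,300 = $178,550.
Any prior felony conviction (+$2,500 flat): $178,550 + $2,500 = $181,050.
Net percentage adjustment: +15% −35% = −20%. $181,050 × 0.8 = $144,840.

$144,840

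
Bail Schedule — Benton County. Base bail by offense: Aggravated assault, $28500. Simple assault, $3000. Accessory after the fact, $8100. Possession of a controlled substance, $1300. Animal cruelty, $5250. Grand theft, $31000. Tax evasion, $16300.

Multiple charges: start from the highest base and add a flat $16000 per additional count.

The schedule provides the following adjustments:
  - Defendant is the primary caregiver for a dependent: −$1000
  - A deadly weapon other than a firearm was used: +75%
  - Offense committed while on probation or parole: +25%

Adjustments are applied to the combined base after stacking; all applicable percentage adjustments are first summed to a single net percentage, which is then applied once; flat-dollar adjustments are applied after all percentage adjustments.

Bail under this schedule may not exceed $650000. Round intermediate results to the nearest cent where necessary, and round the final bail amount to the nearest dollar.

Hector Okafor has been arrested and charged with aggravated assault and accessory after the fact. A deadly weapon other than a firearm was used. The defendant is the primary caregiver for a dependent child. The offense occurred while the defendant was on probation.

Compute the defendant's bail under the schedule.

Base amounts from the schedule: aggravated assault $28500; accessory after the fact $8100.
Stacking rule: highest base plus $16000 per additional charge. Highest is aggravated assault at $28500; 1 additional charge → +$16000. Combined base = $44500.
Net percentage adjustment: +75% +25% = +100%. $44500 × 2 = $89000.
Defendant is the primary caregiver for a dependent (−$1000 flat): $89000 − $1000 = $88000.
$88000 is within the $650000 maximum.

$88000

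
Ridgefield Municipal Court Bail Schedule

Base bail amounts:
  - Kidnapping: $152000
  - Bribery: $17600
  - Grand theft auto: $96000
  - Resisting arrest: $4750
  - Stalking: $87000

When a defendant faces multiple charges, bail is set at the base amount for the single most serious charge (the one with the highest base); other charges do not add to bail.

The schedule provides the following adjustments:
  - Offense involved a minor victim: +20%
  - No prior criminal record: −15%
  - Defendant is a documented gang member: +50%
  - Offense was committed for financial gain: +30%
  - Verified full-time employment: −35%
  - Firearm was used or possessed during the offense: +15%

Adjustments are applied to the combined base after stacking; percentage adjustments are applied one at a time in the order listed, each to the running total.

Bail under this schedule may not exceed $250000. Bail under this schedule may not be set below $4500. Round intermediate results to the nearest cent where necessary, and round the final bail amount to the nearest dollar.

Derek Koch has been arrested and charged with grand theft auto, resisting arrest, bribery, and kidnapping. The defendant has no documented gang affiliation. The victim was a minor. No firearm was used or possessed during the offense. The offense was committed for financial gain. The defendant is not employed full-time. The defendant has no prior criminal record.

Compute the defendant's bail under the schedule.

$201552

Base amounts from the schedule: grand theft auto $96000; resisting arrest $4750; bribery $17600; kidnapping $152000.
Stacking rule: use the highest base only. Highest is kidnapping at $152000. Combined base = $152000.
Offense involved a minor victim (+20%): $152000 × 1.2 = $182400.
No prior criminal record (−15%): $182400 × 0.85 = $155040.
Offense was committed for financial gain (+30%): $155040 × 1.3 = $201552.
$201552 is within the $250000 maximum.
$201552 is at or above the $4500 minimum.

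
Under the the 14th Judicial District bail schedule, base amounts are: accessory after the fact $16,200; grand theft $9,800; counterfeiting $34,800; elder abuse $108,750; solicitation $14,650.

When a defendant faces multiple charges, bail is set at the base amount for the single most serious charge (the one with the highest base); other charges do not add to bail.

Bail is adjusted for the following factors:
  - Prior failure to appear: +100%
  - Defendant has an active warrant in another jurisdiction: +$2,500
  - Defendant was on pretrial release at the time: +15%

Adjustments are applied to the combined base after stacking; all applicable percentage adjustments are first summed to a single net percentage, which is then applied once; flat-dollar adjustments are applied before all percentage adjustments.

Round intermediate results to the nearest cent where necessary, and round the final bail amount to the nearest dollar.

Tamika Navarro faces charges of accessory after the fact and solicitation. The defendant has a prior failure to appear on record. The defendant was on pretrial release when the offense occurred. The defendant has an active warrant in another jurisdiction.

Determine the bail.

$40,205

Base amounts from the schedule: accessory after the fact $16,200; solicitation $14,650.
Stacking rule: use the highest base only. Highest is accessory after the fact at $16,200. Combined base = $16,200.
Defendant has an active warrant in another jurisdiction (+$2,500 flat): $16,200 + $2,500 = $18,700.
Net percentage adjustment: +100% +15% = +115%. $18,700 × 2.15 = $40,205.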